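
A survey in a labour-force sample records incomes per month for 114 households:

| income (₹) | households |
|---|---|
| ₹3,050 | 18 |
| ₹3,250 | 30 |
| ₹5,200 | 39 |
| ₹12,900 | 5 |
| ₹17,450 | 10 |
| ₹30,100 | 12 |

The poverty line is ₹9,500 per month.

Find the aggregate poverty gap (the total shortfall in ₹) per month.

₹471,300

Incomes under z: 18×₹3,050, 30×₹3,250, 39×₹5,200 (q = 87 of N = 114).
Individual gaps: 18×(9500−3050) = 116100; 30×(9500−3250) = 187500; 39×(9500−5200) = 167700.
Aggregate gap = ₹471,300.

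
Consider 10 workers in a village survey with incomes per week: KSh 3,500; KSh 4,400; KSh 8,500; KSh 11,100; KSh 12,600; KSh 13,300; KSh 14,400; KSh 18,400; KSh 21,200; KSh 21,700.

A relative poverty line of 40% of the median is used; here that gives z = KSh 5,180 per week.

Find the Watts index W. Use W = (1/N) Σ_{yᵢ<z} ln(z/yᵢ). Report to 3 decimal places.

Poor units: KSh 3,500, KSh 4,400 (q = 2 of N = 10).
Log shortfalls: ln(5180/3500) = 0.3920; ln(5180/4400) = 0.1632.
W = 0.555243 / 10 = 0.056.

0.056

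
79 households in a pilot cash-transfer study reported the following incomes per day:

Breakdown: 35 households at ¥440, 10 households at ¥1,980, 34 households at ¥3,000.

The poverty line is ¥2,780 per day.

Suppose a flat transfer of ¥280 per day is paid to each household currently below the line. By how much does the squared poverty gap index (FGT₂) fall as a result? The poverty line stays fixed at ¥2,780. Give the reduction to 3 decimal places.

Before: below the line — 35×¥440, 10×¥1,980; squared poverty gap index (FGT₂) = 0.32438.
After the ¥280 transfer: below the line — 35×¥720, 10×¥2,260; squared poverty gap index (FGT₂) = 0.24770.
Reduction = 0.32438 − 0.24770 = 0.077.

0.077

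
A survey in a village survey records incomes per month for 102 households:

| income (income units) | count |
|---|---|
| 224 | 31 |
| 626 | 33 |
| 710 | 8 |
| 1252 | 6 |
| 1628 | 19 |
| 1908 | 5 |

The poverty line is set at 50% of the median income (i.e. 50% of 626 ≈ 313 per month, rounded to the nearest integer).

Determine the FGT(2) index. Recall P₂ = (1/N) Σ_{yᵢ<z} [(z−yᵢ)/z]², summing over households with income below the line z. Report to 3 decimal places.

Poor units: 31×224 (q = 31 of N = 102).
Relative gaps: (313−224)/313 = 0.2843 (×31).
Squared: 0.0809 (×31).
Sum = 2.506415; P₂ = 2.506415 / 102 = 0.025.

0.025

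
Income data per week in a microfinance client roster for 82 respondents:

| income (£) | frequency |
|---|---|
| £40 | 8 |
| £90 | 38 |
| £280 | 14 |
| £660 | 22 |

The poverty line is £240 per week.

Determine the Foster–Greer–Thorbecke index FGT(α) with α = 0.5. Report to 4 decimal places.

Poor units: 8×£40, 38×£90 (q = 46 of N = 82).
Relative gaps: (240−40)/240 = 0.8333 (×8); (240−90)/240 = 0.6250 (×38).
Raised to α = 0.5: 0.91287 (×8); 0.79057 (×38).
Sum = 37.344605; FGT(0.5) = 37.344605 / 82 = 0.4554.

0.4554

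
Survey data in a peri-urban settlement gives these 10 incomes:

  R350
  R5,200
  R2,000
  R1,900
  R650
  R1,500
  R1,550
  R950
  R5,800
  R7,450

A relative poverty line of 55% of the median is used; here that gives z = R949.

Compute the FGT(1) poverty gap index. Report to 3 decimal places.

0.095

Poor units: R350, R650 (q = 2 of N = 10).
Shortfall ratios: (949−350)/949 = 0.6312; (949−650)/949 = 0.3151.
Σ = 0.946259. Dividing by the full population N = 10 gives P₁ = 0.095.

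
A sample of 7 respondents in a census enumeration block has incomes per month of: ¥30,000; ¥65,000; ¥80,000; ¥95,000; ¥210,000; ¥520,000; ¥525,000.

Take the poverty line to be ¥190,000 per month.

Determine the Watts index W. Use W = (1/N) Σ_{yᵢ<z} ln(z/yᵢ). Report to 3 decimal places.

0.640

Poor units: ¥30,000, ¥65,000, ¥80,000, ¥95,000 (q = 4 of N = 7).
Log shortfalls: ln(190000/30000) = 1.8458; ln(190000/65000) = 1.0726; ln(190000/80000) = 0.8650; ln(190000/95000) = 0.6931.
W = 4.476608 / 7 = 0.640.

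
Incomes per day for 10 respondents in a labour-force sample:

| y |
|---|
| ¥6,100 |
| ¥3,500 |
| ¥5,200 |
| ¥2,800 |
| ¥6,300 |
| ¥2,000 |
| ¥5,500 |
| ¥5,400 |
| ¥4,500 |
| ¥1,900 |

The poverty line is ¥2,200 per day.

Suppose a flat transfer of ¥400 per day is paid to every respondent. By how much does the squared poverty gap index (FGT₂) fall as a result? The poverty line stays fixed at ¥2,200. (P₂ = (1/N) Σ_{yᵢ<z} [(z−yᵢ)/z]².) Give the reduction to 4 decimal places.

0.0027

Before: below the line — ¥1,900, ¥2,000; squared poverty gap index (FGT₂) = 0.002686.
After the ¥400 transfer: below the line — none; squared poverty gap index (FGT₂) = 0.000000.
Reduction = 0.002686 − 0.000000 = 0.0027.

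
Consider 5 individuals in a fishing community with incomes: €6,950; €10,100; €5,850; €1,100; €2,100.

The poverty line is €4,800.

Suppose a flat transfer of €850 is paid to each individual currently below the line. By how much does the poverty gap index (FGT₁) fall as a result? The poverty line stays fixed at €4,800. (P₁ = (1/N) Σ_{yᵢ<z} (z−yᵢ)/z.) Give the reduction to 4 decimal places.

Before: below the line — €1,100, €2,100; poverty gap index (FGT₁) = 0.266667.
After the €850 transfer: below the line — €1,950, €2,950; poverty gap index (FGT₁) = 0.195833.
Reduction = 0.266667 − 0.195833 = 0.0708.

0.0708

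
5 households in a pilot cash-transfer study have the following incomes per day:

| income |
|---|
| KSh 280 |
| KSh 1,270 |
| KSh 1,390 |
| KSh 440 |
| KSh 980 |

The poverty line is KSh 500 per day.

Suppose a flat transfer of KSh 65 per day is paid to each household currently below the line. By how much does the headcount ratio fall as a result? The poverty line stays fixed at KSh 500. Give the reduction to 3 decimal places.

Before: below the line — KSh 280, KSh 440; headcount ratio = 0.40000.
After the KSh 65 transfer: below the line — KSh 345; headcount ratio = 0.20000.
Reduction = 0.40000 − 0.20000 = 0.200.

0.200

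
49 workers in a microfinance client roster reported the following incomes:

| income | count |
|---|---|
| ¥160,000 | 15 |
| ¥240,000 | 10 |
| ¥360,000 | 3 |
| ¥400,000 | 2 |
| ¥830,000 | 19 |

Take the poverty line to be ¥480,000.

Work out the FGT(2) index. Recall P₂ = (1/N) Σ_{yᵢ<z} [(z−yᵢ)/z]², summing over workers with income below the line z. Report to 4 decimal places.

0.1920

Below the line: 15×¥160,000, 10×¥240,000, 3×¥360,000, 2×¥400,000 (q = 30 of N = 49).
Relative gaps: (480000−160000)/480000 = 0.6667 (×15); (480000−240000)/480000 = 0.5000 (×10); (480000−360000)/480000 = 0.2500 (×3); (480000−400000)/480000 = 0.1667 (×2).
Squared: 0.4444 (×15); 0.2500 (×10); 0.0625 (×3); 0.0278 (×2).
Sum = 9.409722; P₂ = 9.409722 / 49 = 0.1920.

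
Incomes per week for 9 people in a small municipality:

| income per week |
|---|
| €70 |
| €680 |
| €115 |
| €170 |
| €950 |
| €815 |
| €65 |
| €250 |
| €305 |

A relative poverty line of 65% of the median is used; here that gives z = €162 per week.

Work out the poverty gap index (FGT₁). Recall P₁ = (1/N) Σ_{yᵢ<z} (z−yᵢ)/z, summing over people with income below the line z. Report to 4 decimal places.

0.1619

Incomes under z: €65, €70, €115 (q = 3 of N = 9).
Relative gaps: (162−65)/162 = 0.5988; (162−70)/162 = 0.5679; (162−115)/162 = 0.2901.
Sum of shortfalls = 1.456790; P₁ averages over all N: 1.456790 / 9 = 0.1619.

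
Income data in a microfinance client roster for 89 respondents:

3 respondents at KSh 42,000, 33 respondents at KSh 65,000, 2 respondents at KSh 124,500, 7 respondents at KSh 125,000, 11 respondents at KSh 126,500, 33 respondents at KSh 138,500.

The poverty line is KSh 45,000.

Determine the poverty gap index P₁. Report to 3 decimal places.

0.002

Below z: 3×KSh 42,000 (q = 3 of N = 89).
Relative gaps: (45000−42000)/45000 = 0.0667 (×3).
Σ = 0.200000. Dividing by the full population N = 89 gives P₁ = 0.002.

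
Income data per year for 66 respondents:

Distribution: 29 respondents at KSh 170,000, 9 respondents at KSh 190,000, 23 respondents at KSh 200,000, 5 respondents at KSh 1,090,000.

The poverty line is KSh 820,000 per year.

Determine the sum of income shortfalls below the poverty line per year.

KSh 38,780,000

Incomes under z: 29×KSh 170,000, 9×KSh 190,000, 23×KSh 200,000 (q = 61 of N = 66).
Individual gaps: 29×(820000−170000) = 18850000; 9×(820000−190000) = 5670000; 23×(820000−200000) = 14260000.
Aggregate gap = KSh 38,780,000.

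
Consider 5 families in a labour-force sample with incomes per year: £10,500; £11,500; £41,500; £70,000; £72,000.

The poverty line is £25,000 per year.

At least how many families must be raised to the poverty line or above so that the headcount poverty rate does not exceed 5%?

Currently q = 2 of N = 5 are below the line (H = 0.400).
A headcount ratio of at most 5% allows at most ⌊0.05 × 5⌋ = 0 poor families.
So at least 2 − 0 = 2 must be lifted.

2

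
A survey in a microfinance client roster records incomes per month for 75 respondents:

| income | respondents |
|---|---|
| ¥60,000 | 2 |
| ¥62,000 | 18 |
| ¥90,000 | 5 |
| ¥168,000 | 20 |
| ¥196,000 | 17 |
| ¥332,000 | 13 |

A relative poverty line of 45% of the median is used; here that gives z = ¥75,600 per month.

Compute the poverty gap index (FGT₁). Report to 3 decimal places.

Below z: 2×¥60,000, 18×¥62,000 (q = 20 of N = 75).
Relative gaps: (75600−60000)/75600 = 0.2063 (×2); (75600−62000)/75600 = 0.1799 (×18).
Sum of shortfalls = 3.650794; P₁ averages over all N: 3.650794 / 75 = 0.049.

0.049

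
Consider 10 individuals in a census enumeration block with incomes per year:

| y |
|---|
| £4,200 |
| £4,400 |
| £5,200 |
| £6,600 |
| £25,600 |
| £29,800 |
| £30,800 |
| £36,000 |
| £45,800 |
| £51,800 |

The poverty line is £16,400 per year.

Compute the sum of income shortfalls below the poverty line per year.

Below z: £4,200, £4,400, £5,200, £6,600 (q = 4 of N = 10).
Individual gaps: 16400−4200 = 12200; 16400−4400 = 12000; 16400−5200 = 11200; 16400−6600 = 9800.
Aggregate gap = £45,200.

£45,200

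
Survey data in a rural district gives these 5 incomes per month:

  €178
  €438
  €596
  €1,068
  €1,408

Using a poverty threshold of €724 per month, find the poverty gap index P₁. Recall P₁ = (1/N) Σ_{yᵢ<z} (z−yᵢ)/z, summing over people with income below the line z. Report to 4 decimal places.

0.2652

Incomes under z: €178, €438, €596 (q = 3 of N = 5).
Shortfall ratios: (724−178)/724 = 0.7541; (724−438)/724 = 0.3950; (724−596)/724 = 0.1768.
Sum of shortfalls = 1.325967; P₁ averages over all N: 1.325967 / 5 = 0.2652.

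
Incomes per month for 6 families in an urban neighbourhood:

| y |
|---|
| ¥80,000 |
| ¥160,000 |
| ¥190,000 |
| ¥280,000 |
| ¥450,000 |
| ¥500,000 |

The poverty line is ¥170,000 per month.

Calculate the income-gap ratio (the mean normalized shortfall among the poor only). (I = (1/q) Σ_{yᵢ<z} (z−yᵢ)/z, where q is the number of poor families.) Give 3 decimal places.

0.294

Below the line: ¥80,000, ¥160,000 (q = 2 of N = 6).
Relative gaps: 0.5294, 0.0588; sum = 0.588235.
I averages over the q = 2 poor units only: 0.588235 / 2 = 0.294.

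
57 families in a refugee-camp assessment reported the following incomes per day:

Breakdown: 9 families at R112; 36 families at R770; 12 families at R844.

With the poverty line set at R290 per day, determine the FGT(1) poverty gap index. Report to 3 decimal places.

Poor units: 9×R112 (q = 9 of N = 57).
Normalized shortfalls: (290−112)/290 = 0.6138 (×9).
Σ = 5.524138. Dividing by the full population N = 57 gives P₁ = 0.097.

0.097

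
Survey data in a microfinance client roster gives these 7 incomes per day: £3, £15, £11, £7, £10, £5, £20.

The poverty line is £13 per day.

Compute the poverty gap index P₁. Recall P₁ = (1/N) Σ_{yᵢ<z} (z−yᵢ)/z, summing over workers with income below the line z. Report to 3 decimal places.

0.319

Incomes under z: £3, £5, £7, £10, £11 (q = 5 of N = 7).
Shortfall ratios: (13−3)/13 = 0.7692; (13−5)/13 = 0.6154; (13−7)/13 = 0.4615; (13−10)/13 = 0.2308; (13−11)/13 = 0.1538.
Σ = 2.230769. Dividing by the full population N = 7 gives P₁ = 0.319.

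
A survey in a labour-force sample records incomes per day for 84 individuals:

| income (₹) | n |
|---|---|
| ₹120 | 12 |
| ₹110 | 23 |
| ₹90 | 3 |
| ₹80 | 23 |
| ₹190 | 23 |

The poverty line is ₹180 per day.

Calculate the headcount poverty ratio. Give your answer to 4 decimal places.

0.7262

61 of the 84 individuals have income below ₹180.
H = 61/84 = 0.7262.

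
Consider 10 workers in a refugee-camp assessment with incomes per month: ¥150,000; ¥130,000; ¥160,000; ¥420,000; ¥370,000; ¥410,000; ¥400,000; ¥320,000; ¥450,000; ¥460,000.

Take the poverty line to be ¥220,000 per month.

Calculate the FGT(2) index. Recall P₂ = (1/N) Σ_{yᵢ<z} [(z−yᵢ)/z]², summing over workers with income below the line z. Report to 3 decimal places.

0.034

Incomes under z: ¥130,000, ¥150,000, ¥160,000 (q = 3 of N = 10).
Gap ratios (z−y)/z: (220000−130000)/220000 = 0.4091; (220000−150000)/220000 = 0.3182; (220000−160000)/220000 = 0.2727.
Squared: 0.1674; 0.1012; 0.0744.
Sum = 0.342975; P₂ = 0.342975 / 10 = 0.034.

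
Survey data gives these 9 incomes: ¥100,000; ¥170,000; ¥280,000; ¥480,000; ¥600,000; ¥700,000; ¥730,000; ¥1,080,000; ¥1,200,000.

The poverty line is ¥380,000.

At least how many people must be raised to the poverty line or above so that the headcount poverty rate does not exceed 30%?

3 of the 9 people are poor, so H = 3/9 = 0.333.
A headcount ratio of at most 30% allows at most ⌊0.30 × 9⌋ = 2 poor people.
So at least 3 − 2 = 1 must be lifted.

1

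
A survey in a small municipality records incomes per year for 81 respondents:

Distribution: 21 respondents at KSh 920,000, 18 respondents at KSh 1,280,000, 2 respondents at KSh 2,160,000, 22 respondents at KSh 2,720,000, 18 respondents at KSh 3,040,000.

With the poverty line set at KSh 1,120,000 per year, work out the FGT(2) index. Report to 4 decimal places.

Below the line: 21×KSh 920,000 (q = 21 of N = 81).
Gap ratios (z−y)/z: (1120000−920000)/1120000 = 0.1786 (×21).
Squared: 0.0319 (×21).
Sum = 0.669643; P₂ = 0.669643 / 81 = 0.0083.

0.0083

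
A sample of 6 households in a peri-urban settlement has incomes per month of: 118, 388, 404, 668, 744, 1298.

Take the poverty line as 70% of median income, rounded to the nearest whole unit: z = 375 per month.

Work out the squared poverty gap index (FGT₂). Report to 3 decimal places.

Incomes under z: 118 (q = 1 of N = 6).
Shortfall ratios: (375−118)/375 = 0.6853.
Squared: 0.4697.
Sum = 0.469682; P₂ = 0.469682 / 6 = 0.078.

0.078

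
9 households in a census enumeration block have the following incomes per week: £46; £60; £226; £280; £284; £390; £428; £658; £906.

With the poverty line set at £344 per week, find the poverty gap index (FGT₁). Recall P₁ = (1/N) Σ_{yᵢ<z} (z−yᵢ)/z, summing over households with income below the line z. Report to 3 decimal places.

Poor units: £46, £60, £226, £280, £284 (q = 5 of N = 9).
Shortfall ratios: (344−46)/344 = 0.8663; (344−60)/344 = 0.8256; (344−226)/344 = 0.3430; (344−280)/344 = 0.1860; (344−284)/344 = 0.1744.
Σ = 2.395349. Dividing by the full population N = 9 gives P₁ = 0.266.

0.266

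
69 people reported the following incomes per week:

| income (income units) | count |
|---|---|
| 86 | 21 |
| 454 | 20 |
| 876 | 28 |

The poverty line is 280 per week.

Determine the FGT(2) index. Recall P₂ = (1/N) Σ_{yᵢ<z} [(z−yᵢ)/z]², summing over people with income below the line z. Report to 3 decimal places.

Below z: 21×86 (q = 21 of N = 69).
Gap ratios (z−y)/z: (280−86)/280 = 0.6929 (×21).
Squared: 0.4801 (×21).
Sum = 10.081071; P₂ = 10.081071 / 69 = 0.146.

0.146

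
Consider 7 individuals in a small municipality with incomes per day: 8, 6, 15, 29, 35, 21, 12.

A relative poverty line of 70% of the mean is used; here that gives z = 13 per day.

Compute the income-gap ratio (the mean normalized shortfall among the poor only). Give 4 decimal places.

0.3333

Poor units: 6, 8, 12 (q = 3 of N = 7).
Shortfall ratios (z−y)/z: 0.5385, 0.3846, 0.0769; sum = 1.000000.
I averages over the q = 3 poor units only: 1.000000 / 3 = 0.3333.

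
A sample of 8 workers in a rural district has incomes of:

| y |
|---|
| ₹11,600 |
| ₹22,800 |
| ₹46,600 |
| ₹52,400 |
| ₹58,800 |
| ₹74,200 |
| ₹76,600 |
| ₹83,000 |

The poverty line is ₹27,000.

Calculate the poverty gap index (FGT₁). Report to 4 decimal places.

Poor units: ₹11,600, ₹22,800 (q = 2 of N = 8).
Shortfall ratios: (27000−11600)/27000 = 0.5704; (27000−22800)/27000 = 0.1556.
Sum of shortfalls = 0.725926; P₁ averages over all N: 0.725926 / 8 = 0.0907.

0.0907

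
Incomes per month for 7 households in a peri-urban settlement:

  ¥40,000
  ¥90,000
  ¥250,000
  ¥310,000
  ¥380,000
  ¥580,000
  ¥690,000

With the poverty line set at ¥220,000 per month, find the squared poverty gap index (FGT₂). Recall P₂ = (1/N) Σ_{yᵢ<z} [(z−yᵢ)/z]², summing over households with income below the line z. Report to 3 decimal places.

Incomes under z: ¥40,000, ¥90,000 (q = 2 of N = 7).
Gap ratios (z−y)/z: (220000−40000)/220000 = 0.8182; (220000−90000)/220000 = 0.5909.
Squared: 0.6694; 0.3492.
Sum = 1.018595; P₂ = 1.018595 / 7 = 0.146.

0.146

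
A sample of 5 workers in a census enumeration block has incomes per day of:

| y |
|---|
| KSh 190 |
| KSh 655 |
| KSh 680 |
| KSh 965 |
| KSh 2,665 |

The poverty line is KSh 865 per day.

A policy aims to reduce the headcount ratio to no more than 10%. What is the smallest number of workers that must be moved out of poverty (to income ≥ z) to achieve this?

Currently q = 3 of N = 5 are below the line (H = 0.600).
A headcount ratio of at most 10% allows at most ⌊0.10 × 5⌋ = 0 poor workers.
So at least 3 − 0 = 3 must be lifted.

3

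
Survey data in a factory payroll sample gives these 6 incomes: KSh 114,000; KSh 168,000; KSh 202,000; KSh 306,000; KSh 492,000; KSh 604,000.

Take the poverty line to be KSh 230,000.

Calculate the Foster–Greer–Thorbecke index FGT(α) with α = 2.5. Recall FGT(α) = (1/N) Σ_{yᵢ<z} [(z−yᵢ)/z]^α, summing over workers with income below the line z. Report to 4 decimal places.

0.0373

Incomes under z: KSh 114,000, KSh 168,000, KSh 202,000 (q = 3 of N = 6).
Normalized shortfalls: (230000−114000)/230000 = 0.5043; (230000−168000)/230000 = 0.2696; (230000−202000)/230000 = 0.1217.
Raised to α = 2.5: 0.18064; 0.03773; 0.00517.
Sum = 0.223543; FGT(2.5) = 0.223543 / 6 = 0.0373.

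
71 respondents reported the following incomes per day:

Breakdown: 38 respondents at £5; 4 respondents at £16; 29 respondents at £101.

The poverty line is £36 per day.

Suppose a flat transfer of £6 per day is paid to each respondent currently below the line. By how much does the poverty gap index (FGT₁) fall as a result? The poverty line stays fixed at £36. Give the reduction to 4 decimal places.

Before: below the line — 38×£5, 4×£16; poverty gap index (FGT₁) = 0.492175.
After the £6 transfer: below the line — 38×£11, 4×£22; poverty gap index (FGT₁) = 0.393584.
Reduction = 0.492175 − 0.393584 = 0.0986.

0.0986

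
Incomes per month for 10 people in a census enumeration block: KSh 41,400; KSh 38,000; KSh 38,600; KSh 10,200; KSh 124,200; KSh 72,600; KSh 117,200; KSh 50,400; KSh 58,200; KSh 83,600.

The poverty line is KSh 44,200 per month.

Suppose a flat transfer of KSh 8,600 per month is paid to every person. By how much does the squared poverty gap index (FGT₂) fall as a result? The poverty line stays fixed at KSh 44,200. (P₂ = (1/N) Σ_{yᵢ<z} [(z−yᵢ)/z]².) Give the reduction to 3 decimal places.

Before: below the line — KSh 10,200, KSh 38,000, KSh 38,600, KSh 41,400; squared poverty gap index (FGT₂) = 0.06315.
After the KSh 8,600 transfer: below the line — KSh 18,800; squared poverty gap index (FGT₂) = 0.03302.
Reduction = 0.06315 − 0.03302 = 0.030.

0.030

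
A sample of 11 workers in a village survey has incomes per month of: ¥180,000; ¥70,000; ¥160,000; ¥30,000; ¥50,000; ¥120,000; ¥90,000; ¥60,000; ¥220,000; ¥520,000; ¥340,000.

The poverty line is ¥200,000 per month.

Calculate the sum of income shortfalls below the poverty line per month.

¥840,000

Below the line: ¥30,000, ¥50,000, ¥60,000, ¥70,000, ¥90,000, ¥120,000, ¥160,000, ¥180,000 (q = 8 of N = 11).
Individual gaps: 200000−30000 = 170000; 200000−50000 = 150000; 200000−60000 = 140000; 200000−70000 = 130000; 200000−90000 = 110000; 200000−120000 = 80000; 200000−160000 = 40000; 200000−180000 = 20000.
Aggregate gap = ¥840,000.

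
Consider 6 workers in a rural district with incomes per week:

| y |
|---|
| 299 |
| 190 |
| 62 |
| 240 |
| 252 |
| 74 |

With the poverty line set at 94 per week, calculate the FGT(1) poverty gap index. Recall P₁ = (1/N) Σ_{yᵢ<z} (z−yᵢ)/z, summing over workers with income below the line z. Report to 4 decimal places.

Incomes under z: 62, 74 (q = 2 of N = 6).
Gap ratios (z−y)/z: (94−62)/94 = 0.3404; (94−74)/94 = 0.2128.
Σ = 0.553191. Dividing by the full population N = 6 gives P₁ = 0.0922.

0.0922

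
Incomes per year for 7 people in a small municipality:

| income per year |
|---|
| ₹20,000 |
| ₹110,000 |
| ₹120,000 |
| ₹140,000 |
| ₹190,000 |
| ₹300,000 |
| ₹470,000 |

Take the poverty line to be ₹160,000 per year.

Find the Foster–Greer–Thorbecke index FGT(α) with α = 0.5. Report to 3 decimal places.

0.335

Below z: ₹20,000, ₹110,000, ₹120,000, ₹140,000 (q = 4 of N = 7).
Normalized shortfalls: (160000−20000)/160000 = 0.8750; (160000−110000)/160000 = 0.3125; (160000−120000)/160000 = 0.2500; (160000−140000)/160000 = 0.1250.
Raised to α = 0.5: 0.93541; 0.55902; 0.50000; 0.35355.
Sum = 2.347985; FGT(0.5) = 2.347985 / 7 = 0.335.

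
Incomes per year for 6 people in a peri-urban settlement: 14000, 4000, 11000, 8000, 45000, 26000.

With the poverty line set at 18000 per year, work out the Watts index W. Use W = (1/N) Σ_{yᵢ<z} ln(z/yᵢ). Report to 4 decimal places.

0.5098

Poor units: 4000, 8000, 11000, 14000 (q = 4 of N = 6).
Log gaps: ln(18000/4000) = 1.5041; ln(18000/8000) = 0.8109; ln(18000/11000) = 0.4925; ln(18000/14000) = 0.2513.
W = 3.058799 / 6 = 0.5098.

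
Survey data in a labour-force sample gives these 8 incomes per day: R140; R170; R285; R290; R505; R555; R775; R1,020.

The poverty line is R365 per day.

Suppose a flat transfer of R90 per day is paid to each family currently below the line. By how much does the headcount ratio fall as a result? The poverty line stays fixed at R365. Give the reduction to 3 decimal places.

Before: below the line — R140, R170, R285, R290; headcount ratio = 0.50000.
After the R90 transfer: below the line — R230, R260; headcount ratio = 0.25000.
Reduction = 0.50000 − 0.25000 = 0.250.

0.250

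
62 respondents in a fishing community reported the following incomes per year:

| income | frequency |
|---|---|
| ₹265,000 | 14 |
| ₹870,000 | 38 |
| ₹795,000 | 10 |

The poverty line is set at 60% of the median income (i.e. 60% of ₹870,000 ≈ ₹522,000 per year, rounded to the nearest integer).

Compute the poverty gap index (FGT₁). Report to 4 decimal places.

0.1112

Incomes under z: 14×₹265,000 (q = 14 of N = 62).
Gap ratios (z−y)/z: (522000−265000)/522000 = 0.4923 (×14).
Sum of shortfalls = 6.892720; P₁ averages over all N: 6.892720 / 62 = 0.1112.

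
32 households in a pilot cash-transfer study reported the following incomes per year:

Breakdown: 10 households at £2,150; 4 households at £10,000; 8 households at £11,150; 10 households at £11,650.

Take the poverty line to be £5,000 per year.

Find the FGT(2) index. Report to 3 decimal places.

Incomes under z: 10×£2,150 (q = 10 of N = 32).
Gap ratios (z−y)/z: (5000−2150)/5000 = 0.5700 (×10).
Squared: 0.3249 (×10).
Sum = 3.249000; P₂ = 3.249000 / 32 = 0.102.

0.102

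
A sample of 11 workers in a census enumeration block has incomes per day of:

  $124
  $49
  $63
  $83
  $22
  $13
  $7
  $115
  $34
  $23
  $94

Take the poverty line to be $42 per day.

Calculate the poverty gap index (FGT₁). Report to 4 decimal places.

0.2403

Poor units: $7, $13, $22, $23, $34 (q = 5 of N = 11).
Relative gaps: (42−7)/42 = 0.8333; (42−13)/42 = 0.6905; (42−22)/42 = 0.4762; (42−23)/42 = 0.4524; (42−34)/42 = 0.1905.
Sum of shortfalls = 2.642857; P₁ averages over all N: 2.642857 / 11 = 0.2403.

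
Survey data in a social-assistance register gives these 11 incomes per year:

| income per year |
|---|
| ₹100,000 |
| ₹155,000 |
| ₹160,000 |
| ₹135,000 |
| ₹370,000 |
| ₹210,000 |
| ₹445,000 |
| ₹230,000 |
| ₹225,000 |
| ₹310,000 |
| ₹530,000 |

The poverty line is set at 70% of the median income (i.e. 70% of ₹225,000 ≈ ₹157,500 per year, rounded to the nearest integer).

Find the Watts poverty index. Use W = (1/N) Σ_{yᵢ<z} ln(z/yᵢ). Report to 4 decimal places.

Incomes under z: ₹100,000, ₹135,000, ₹155,000 (q = 3 of N = 11).
Log shortfalls: ln(157500/100000) = 0.4543; ln(157500/135000) = 0.1542; ln(157500/155000) = 0.0160.
W = 0.624406 / 11 = 0.0568.

0.0568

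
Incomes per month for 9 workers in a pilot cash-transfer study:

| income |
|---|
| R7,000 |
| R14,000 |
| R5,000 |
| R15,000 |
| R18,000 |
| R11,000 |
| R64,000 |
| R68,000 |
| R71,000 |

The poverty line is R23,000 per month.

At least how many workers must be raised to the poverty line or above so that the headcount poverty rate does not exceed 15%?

Currently q = 6 of N = 9 are below the line (H = 0.667).
A headcount ratio of at most 15% allows at most ⌊0.15 × 9⌋ = 1 poor workers.
So at least 6 − 1 = 5 must be lifted.

5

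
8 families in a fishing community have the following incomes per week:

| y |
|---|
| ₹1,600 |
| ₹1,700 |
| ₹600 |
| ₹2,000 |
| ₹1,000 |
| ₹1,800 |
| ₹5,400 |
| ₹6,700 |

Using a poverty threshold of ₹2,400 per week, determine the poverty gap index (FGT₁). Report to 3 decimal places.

Below the line: ₹600, ₹1,000, ₹1,600, ₹1,700, ₹1,800, ₹2,000 (q = 6 of N = 8).
Gap ratios (z−y)/z: (2400−600)/2400 = 0.7500; (2400−1000)/2400 = 0.5833; (2400−1600)/2400 = 0.3333; (2400−1700)/2400 = 0.2917; (2400−1800)/2400 = 0.2500; (2400−2000)/2400 = 0.1667.
Σ = 2.375000. Dividing by the full population N = 8 gives P₁ = 0.297.

0.297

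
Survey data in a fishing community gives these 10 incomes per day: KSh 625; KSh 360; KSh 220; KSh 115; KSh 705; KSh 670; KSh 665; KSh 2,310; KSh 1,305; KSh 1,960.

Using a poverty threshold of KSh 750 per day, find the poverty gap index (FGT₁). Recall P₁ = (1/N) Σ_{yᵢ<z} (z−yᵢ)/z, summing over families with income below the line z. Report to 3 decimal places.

Incomes under z: KSh 115, KSh 220, KSh 360, KSh 625, KSh 665, KSh 670, KSh 705 (q = 7 of N = 10).
Relative gaps: (750−115)/750 = 0.8467; (750−220)/750 = 0.7067; (750−360)/750 = 0.5200; (750−625)/750 = 0.1667; (750−665)/750 = 0.1133; (750−670)/750 = 0.1067; (750−705)/750 = 0.0600.
Σ = 2.520000. Dividing by the full population N = 10 gives P₁ = 0.252.

0.252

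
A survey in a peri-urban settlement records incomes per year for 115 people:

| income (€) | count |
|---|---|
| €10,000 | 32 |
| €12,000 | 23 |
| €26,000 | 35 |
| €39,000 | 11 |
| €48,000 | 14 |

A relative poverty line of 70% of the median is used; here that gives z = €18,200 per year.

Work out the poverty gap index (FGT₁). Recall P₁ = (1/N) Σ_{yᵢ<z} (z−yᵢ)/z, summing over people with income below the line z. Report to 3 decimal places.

Below z: 32×€10,000, 23×€12,000 (q = 55 of N = 115).
Shortfall ratios: (18200−10000)/18200 = 0.4505 (×32); (18200−12000)/18200 = 0.3407 (×23).
Σ = 22.252747. Dividing by the full population N = 115 gives P₁ = 0.194.

0.194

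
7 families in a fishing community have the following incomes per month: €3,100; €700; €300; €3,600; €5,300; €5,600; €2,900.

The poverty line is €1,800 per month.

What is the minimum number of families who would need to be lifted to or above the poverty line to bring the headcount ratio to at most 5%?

2 of the 7 families are poor, so H = 2/7 = 0.286.
A headcount ratio of at most 5% allows at most ⌊0.05 × 7⌋ = 0 poor families.
So at least 2 − 0 = 2 must be lifted.

2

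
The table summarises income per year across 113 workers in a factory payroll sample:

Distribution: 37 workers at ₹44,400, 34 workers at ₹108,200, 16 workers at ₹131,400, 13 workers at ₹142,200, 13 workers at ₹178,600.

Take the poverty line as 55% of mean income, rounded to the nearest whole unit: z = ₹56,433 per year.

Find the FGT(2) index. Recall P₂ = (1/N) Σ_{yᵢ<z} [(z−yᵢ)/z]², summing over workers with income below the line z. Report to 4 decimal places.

Incomes under z: 37×₹44,400 (q = 37 of N = 113).
Shortfall ratios: (56433−44400)/56433 = 0.2132 (×37).
Squared: 0.0455 (×37).
Sum = 1.682222; P₂ = 1.682222 / 113 = 0.0149.

0.0149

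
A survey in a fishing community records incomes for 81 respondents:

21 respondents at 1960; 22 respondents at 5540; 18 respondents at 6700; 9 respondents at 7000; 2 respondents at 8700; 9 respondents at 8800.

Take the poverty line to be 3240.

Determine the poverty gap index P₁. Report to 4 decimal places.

0.1024

Below the line: 21×1960 (q = 21 of N = 81).
Shortfall ratios: (3240−1960)/3240 = 0.3951 (×21).
Sum of shortfalls = 8.296296; P₁ averages over all N: 8.296296 / 81 = 0.1024.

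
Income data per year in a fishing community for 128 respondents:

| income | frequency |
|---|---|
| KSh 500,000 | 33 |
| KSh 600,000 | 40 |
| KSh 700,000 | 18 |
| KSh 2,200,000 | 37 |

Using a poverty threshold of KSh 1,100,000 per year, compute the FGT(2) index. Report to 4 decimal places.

Below the line: 33×KSh 500,000, 40×KSh 600,000, 18×KSh 700,000 (q = 91 of N = 128).
Shortfall ratios: (1100000−500000)/1100000 = 0.5455 (×33); (1100000−600000)/1100000 = 0.4545 (×40); (1100000−700000)/1100000 = 0.3636 (×18).
Squared: 0.2975 (×33); 0.2066 (×40); 0.1322 (×18).
Sum = 20.462810; P₂ = 20.462810 / 128 = 0.1599.

0.1599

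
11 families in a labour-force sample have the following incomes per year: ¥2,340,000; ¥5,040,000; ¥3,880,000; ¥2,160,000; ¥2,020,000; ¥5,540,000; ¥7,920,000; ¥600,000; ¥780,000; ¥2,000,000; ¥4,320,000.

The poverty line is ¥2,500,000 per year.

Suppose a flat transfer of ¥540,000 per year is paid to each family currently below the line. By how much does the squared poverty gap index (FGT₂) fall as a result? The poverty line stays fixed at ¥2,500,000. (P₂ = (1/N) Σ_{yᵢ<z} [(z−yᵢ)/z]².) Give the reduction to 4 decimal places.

Before: below the line — ¥600,000, ¥780,000, ¥2,000,000, ¥2,020,000, ¥2,160,000, ¥2,340,000; squared poverty gap index (FGT₂) = 0.104582.
After the ¥540,000 transfer: below the line — ¥1,140,000, ¥1,320,000; squared poverty gap index (FGT₂) = 0.047156.
Reduction = 0.104582 − 0.047156 = 0.0574.

0.0574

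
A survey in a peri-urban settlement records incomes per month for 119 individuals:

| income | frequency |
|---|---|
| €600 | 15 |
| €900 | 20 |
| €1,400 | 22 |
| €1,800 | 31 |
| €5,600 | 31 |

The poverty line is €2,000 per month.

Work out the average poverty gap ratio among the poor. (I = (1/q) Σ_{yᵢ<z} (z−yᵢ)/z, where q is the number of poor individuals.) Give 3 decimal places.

0.355

Below z: 15×€600, 20×€900, 22×€1,400, 31×€1,800 (q = 88 of N = 119).
Relative gaps: 0.7000 (×15), 0.5500 (×20), 0.3000 (×22), 0.1000 (×31); sum = 31.200000.
I averages over the q = 88 poor units only: 31.200000 / 88 = 0.355.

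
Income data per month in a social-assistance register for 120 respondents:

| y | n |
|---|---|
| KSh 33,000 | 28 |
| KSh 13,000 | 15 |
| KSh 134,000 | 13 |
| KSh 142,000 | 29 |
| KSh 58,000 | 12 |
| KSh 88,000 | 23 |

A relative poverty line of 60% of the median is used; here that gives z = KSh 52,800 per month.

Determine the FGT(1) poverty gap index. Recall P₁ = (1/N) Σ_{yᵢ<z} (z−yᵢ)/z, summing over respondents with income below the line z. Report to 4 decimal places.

0.1817

Incomes under z: 15×KSh 13,000, 28×KSh 33,000 (q = 43 of N = 120).
Relative gaps: (52800−13000)/52800 = 0.7538 (×15); (52800−33000)/52800 = 0.3750 (×28).
Sum of shortfalls = 21.806818; P₁ averages over all N: 21.806818 / 120 = 0.1817.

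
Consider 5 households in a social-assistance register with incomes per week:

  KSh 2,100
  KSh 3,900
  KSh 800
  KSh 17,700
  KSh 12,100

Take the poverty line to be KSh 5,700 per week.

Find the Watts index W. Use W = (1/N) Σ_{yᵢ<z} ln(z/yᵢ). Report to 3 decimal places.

Poor units: KSh 800, KSh 2,100, KSh 3,900 (q = 3 of N = 5).
ln(z/y) terms: ln(5700/800) = 1.9636; ln(5700/2100) = 0.9985; ln(5700/3900) = 0.3795.
W = 3.341628 / 5 = 0.668.

0.668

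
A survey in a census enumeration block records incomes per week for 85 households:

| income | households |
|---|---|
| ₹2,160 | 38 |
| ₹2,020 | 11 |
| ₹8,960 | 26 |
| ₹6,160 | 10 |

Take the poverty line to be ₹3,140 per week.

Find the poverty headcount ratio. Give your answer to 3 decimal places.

49 of the 85 households have income below ₹3,140.
H = 49/85 = 0.576.

0.576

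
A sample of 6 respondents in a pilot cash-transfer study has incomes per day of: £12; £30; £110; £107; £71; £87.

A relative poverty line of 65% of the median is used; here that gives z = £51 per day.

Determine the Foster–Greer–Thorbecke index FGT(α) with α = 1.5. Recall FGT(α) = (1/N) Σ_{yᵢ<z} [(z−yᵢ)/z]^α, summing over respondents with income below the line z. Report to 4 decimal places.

0.1555

Poor units: £12, £30 (q = 2 of N = 6).
Shortfall ratios: (51−12)/51 = 0.7647; (51−30)/51 = 0.4118.
Raised to α = 1.5: 0.66872; 0.26422.
Sum = 0.932941; FGT(1.5) = 0.932941 / 6 = 0.1555.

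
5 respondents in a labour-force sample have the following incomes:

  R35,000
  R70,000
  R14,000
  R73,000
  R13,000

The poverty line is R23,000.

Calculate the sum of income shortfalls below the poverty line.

Below z: R13,000, R14,000 (q = 2 of N = 5).
Individual gaps: 23000−13000 = 10000; 23000−14000 = 9000.
Aggregate gap = R19,000.

R19,000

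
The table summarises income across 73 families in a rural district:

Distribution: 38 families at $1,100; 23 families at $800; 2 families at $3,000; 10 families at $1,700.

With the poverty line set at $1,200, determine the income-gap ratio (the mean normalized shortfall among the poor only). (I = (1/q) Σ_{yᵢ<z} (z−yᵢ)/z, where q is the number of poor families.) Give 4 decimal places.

Below z: 23×$800, 38×$1,100 (q = 61 of N = 73).
Shortfall ratios (z−y)/z: 0.3333 (×23), 0.0833 (×38); sum = 10.833333.
I averages over the q = 61 poor units only: 10.833333 / 61 = 0.1776.

0.1776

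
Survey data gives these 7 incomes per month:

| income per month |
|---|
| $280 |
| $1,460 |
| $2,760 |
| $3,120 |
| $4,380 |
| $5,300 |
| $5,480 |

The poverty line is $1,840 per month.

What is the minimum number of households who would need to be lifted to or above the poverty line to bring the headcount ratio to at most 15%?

Currently q = 2 of N = 7 are below the line (H = 0.286).
A headcount ratio of at most 15% allows at most ⌊0.15 × 7⌋ = 1 poor households.
So at least 2 − 1 = 1 must be lifted.

1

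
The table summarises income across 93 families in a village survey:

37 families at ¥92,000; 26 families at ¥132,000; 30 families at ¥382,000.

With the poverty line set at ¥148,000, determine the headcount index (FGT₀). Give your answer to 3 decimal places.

63 of the 93 families have income below ¥148,000.
H = 63/93 = 0.677.

0.677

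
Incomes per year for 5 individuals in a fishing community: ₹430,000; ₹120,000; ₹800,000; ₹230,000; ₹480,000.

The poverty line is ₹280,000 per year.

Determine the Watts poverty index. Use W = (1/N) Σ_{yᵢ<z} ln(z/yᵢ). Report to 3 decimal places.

0.209

Poor units: ₹120,000, ₹230,000 (q = 2 of N = 5).
ln(z/y) terms: ln(280000/120000) = 0.8473; ln(280000/230000) = 0.1967.
W = 1.044008 / 5 = 0.209.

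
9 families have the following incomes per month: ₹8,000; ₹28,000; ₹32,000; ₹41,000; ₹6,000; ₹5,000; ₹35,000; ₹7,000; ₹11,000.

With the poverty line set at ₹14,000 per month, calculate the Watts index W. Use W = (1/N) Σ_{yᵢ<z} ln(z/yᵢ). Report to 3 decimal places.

0.375

Incomes under z: ₹5,000, ₹6,000, ₹7,000, ₹8,000, ₹11,000 (q = 5 of N = 9).
Log shortfalls: ln(14000/5000) = 1.0296; ln(14000/6000) = 0.8473; ln(14000/7000) = 0.6931; ln(14000/8000) = 0.5596; ln(14000/11000) = 0.2412.
W = 3.370842 / 9 = 0.375.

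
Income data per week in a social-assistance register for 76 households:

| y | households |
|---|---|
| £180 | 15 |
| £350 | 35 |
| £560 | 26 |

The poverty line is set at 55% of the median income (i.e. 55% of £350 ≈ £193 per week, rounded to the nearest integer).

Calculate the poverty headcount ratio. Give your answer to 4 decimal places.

15 of the 76 households have income below £193.
H = 15/76 = 0.1974.

0.1974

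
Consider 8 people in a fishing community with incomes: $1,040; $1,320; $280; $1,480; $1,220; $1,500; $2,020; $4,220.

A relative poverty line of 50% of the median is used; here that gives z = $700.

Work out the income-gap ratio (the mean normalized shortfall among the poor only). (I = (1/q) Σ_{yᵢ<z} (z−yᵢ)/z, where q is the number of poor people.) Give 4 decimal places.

Incomes under z: $280 (q = 1 of N = 8).
Relative gaps: 0.6000; sum = 0.600000.
The income-gap ratio divides by q (the poor only): 0.600000 / 1 = 0.6000.

0.6000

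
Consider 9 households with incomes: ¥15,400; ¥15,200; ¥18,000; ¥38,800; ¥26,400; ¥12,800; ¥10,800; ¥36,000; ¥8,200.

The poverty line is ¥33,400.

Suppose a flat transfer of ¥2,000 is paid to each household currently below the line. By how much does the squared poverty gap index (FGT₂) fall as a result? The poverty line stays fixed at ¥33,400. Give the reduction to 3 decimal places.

0.048

Before: below the line — ¥8,200, ¥10,800, ¥12,800, ¥15,200, ¥15,400, ¥18,000, ¥26,400; squared poverty gap index (FGT₂) = 0.25015.
After the ¥2,000 transfer: below the line — ¥10,200, ¥12,800, ¥14,800, ¥17,200, ¥17,400, ¥20,000, ¥28,400; squared poverty gap index (FGT₂) = 0.20235.
Reduction = 0.25015 − 0.20235 = 0.048.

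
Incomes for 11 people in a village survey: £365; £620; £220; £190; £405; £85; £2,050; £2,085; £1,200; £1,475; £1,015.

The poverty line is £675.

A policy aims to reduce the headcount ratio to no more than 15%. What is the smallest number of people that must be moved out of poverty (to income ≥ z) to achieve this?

5

6 of the 11 people are poor, so H = 6/11 = 0.545.
A headcount ratio of at most 15% allows at most ⌊0.15 × 11⌋ = 1 poor people.
So at least 6 − 1 = 5 must be lifted.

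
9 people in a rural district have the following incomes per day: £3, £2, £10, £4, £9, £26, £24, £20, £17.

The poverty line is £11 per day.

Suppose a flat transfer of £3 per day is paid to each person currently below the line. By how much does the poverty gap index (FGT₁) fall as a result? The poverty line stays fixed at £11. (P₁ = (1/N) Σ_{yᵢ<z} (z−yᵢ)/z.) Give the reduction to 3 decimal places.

0.121

Before: below the line — £2, £3, £4, £9, £10; poverty gap index (FGT₁) = 0.27273.
After the £3 transfer: below the line — £5, £6, £7; poverty gap index (FGT₁) = 0.15152.
Reduction = 0.27273 − 0.15152 = 0.121.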